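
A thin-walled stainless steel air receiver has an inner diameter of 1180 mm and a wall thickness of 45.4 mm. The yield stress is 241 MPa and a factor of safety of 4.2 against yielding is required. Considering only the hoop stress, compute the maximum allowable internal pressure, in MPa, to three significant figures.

σ_allow = 241/4.2 = 57.38 MPa.
σ_h = pD/(2t) → p_allow = 2σ_allow t/D = 2×57.38×45.4/1180 = 4.415 MPa.

p_allow = 4.42 MPa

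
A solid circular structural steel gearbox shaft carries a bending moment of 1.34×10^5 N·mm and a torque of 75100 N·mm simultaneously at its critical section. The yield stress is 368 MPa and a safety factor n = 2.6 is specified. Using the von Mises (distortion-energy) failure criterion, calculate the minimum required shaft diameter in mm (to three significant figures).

d = 22.0 mm

σ_allow = σ_y/n = 368/2.6 = 141.5 MPa.
For a solid shaft σ_b = 32M/(πd³) and τ = 16T/(πd³), so the von Mises stress is σ' = (16/πd³)·√(4M²+3T²).
√(4M²+3T²) = √(4×(134000)² + 3×(75100)²) = 297900 N·mm.
d³ = 16×297900/(π×141.5) = 10720 mm³.
d = 22.05 mm.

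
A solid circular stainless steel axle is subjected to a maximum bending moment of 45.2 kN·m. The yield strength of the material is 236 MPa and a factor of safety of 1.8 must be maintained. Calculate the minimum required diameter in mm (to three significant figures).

d = 152 mm

σ_allow = 236/1.8 = 131.1 MPa.
For a solid circular section σ = 32M/(πd³), so d³ = 32M/(π σ_allow) = 32×4.5200×10^7/(π×131.1) = 3.512×10^6 mm³.
d = 152.0 mm.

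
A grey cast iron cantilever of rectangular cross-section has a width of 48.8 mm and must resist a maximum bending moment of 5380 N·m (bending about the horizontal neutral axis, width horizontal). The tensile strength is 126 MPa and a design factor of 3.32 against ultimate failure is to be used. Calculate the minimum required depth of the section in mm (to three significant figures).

h = 132 mm

σ_allow = 126/3.32 = 37.95 MPa.
For a rectangular section σ = 6M/(bh²), so h² = 6M/(b σ_allow) = 6×5380000/(48.8×37.95) = 17430 mm².
h = 132.0 mm.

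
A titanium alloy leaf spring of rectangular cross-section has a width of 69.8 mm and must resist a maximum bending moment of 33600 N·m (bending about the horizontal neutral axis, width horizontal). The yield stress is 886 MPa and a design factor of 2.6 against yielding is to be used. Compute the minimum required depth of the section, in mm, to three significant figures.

h = 92.1 mm

σ_allow = 886/2.6 = 340.8 MPa.
For a rectangular section σ = 6M/(bh²), so h² = 6M/(b σ_allow) = 6×3.3600×10^7/(69.8×340.8) = 8476 mm².
h = 92.06 mm.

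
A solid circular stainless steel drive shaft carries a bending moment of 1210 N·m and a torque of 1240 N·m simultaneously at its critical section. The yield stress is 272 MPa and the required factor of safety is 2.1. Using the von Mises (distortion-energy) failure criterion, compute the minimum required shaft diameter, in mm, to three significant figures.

d = 50.3 mm

σ_allow = σ_y/n = 272/2.1 = 129.5 MPa.
For a solid shaft σ_b = 32M/(πd³) and τ = 16T/(πd³), so the von Mises stress is σ' = (16/πd³)·√(4M²+3T²).
√(4M²+3T²) = √(4×(1.210×10^6)² + 3×(1.240×10^6)²) = 3.236×10^6 N·mm.
d³ = 16×3.236×10^6/(π×129.5) = 127200 mm³.
d = 50.30 mm.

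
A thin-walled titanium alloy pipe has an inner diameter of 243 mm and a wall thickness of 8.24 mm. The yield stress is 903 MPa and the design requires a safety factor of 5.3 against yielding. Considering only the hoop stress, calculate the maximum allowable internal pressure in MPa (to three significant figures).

p_allow = 11.6 MPa

σ_allow = 903/5.3 = 170.4 MPa.
σ_h = pD/(2t) → p_allow = 2σ_allow t/D = 2×170.4×8.24/243 = 11.55 MPa.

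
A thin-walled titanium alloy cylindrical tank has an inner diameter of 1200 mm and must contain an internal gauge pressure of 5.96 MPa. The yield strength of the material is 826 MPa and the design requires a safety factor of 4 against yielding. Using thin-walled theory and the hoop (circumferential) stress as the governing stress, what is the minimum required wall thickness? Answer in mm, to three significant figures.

t = 17.3 mm

σ_allow = 826/4 = 206.5 MPa.
Hoop stress σ_h = pD/(2t), so t = pD/(2σ_allow) = 5.96×1200/(2×206.5) = 17.32 mm.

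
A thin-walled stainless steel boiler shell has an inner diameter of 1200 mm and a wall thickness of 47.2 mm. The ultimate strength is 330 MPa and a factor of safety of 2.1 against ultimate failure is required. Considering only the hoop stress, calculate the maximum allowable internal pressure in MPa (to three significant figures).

σ_allow = 330/2.1 = 157.1 MPa.
σ_h = pD/(2t) → p_allow = 2σ_allow t/D = 2×157.1×47.2/1200 = 12.36 MPa.

p_allow = 12.4 MPa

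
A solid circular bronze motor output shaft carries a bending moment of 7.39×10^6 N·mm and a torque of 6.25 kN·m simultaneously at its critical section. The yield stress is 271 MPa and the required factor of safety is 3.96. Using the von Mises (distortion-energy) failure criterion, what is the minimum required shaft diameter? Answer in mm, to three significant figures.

d = 111 mm

σ_allow = σ_y/n = 271/3.96 = 68.43 MPa.
For a solid shaft σ_b = 32M/(πd³) and τ = 16T/(πd³), so the von Mises stress is σ' = (16/πd³)·√(4M²+3T²).
√(4M²+3T²) = √(4×(7.390×10^6)² + 3×(6.250×10^6)²) = 1.832×10^7 N·mm.
d³ = 16×1.832×10^7/(π×68.43) = 1.363×10^6 mm³.
d = 110.9 mm.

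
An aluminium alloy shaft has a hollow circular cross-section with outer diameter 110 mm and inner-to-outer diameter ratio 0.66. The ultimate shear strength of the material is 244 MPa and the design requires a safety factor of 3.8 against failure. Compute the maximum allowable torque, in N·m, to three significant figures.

T_allow = 13600 N·m

τ_allow = 244/3.8 = 64.21 MPa.
For a hollow shaft T_allow = τ_allow·πd_o³(1−k⁴)/16 with 1−k⁴ = 0.8103, so πd_o³(1−k⁴)/16 = 211800 mm³.
T_allow = 64.21×211800 = 1.360×10^7 N·mm = 13600 N·m.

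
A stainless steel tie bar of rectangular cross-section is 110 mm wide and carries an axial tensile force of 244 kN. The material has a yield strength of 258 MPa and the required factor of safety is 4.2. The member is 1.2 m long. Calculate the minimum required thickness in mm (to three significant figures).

σ_allow = 258/4.2 = 61.43 MPa.
Required area A = F/σ_allow = 244000/61.43 = 3972 mm².
t = A/w = 3972/110 = 36.11 mm.

t = 36.1 mm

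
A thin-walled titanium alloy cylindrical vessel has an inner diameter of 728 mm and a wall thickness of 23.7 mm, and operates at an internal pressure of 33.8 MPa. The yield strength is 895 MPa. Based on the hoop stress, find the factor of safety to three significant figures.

n = 1.72

σ_h = pD/(2t) = 33.8×728/(2×23.7) = 519.1 MPa.
n = 895/519.1 = 1.724.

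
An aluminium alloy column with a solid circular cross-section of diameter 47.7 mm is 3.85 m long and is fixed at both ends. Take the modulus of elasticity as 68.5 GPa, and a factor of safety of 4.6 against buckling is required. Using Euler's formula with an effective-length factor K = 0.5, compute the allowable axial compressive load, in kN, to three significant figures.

P_allow = 10.1 kN

I = πd⁴/64 = π×47.7⁴/64 = 254100 mm⁴.
Effective length L_e = KL = 0.5×3.85 m = 1925 mm.
Euler critical load P_cr = π²EI/L_e² = π²×68500×254100/1925² = 46360 N.
P_allow = P_cr/n = 46360/4.6 = 10080 N.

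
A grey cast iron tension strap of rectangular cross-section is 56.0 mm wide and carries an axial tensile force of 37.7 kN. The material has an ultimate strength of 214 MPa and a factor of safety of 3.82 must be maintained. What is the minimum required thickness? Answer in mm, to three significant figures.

t = 12.0 mm

σ_allow = 214/3.82 = 56.02 MPa.
Required area A = F/σ_allow = 37700/56.02 = 673.0 mm².
t = A/w = 673.0/56.0 = 12.02 mm.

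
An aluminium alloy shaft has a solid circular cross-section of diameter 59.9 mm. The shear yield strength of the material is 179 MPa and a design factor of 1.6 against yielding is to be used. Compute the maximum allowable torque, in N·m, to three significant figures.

τ_allow = 179/1.6 = 111.9 MPa.
For a solid shaft T_allow = τ_allow·πd³/16; πd³/16 = π×59.9³/16 = 42200 mm³.
T_allow = 111.9×42200 = 4.721×10^6 N·mm = 4721 N·m.

T_allow = 4720 N·m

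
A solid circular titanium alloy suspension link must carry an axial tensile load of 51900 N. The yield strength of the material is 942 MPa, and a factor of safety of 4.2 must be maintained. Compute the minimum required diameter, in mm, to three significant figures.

Allowable stress σ_allow = 942/4.2 = 224.3 MPa.
Required area A = F/σ_allow = 51900/224.3 = 231.4 mm².
A = πd²/4 → d = √(4A/π) = 17.16 mm.

d = 17.2 mm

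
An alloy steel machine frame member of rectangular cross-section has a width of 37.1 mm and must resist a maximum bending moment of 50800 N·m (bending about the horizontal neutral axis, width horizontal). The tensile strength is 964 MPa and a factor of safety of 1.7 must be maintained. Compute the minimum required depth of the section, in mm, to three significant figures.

σ_allow = 964/1.7 = 567.1 MPa.
For a rectangular section σ = 6M/(bh²), so h² = 6M/(b σ_allow) = 6×5.0800×10^7/(37.1×567.1) = 14490 mm².
h = 120.4 mm.

h = 120 mm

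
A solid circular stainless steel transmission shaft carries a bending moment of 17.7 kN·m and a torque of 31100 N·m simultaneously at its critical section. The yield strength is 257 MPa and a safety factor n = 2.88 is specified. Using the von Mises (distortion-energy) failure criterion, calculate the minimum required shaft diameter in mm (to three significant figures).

d = 154 mm

σ_allow = σ_y/n = 257/2.88 = 89.24 MPa.
For a solid shaft σ_b = 32M/(πd³) and τ = 16T/(πd³), so the von Mises stress is σ' = (16/πd³)·√(4M²+3T²).
√(4M²+3T²) = √(4×(1.770×10^7)² + 3×(3.110×10^7)²) = 6.446×10^7 N·mm.
d³ = 16×6.446×10^7/(π×89.24) = 3.679×10^6 mm³.
d = 154.4 mm.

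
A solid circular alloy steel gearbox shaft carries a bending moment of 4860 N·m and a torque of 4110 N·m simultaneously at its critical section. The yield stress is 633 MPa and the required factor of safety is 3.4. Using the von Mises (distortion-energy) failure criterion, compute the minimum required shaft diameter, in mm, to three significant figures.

σ_allow = σ_y/n = 633/3.4 = 186.2 MPa.
For a solid shaft σ_b = 32M/(πd³) and τ = 16T/(πd³), so the von Mises stress is σ' = (16/πd³)·√(4M²+3T²).
√(4M²+3T²) = √(4×(4.860×10^6)² + 3×(4.110×10^6)²) = 1.205×10^7 N·mm.
d³ = 16×1.205×10^7/(π×186.2) = 329600 mm³.
d = 69.07 mm.

d = 69.1 mm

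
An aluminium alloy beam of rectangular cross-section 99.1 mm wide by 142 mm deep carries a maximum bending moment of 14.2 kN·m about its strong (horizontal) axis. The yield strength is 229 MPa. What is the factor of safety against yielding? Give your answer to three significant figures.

n = 5.37

Section modulus S = bh²/6 = 99.1×142²/6 = 333000 mm³.
σ = M/S = 1.4200×10^7/333000 = 42.64 MPa.
n = 229/42.64 = 5.371.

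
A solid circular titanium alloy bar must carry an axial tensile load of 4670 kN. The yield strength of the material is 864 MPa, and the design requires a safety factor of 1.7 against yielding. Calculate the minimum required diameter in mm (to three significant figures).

d = 108 mm

Allowable stress σ_allow = 864/1.7 = 508.2 MPa.
Required area A = F/σ_allow = 4670000/508.2 = 9189 mm².
A = πd²/4 → d = √(4A/π) = 108.2 mm.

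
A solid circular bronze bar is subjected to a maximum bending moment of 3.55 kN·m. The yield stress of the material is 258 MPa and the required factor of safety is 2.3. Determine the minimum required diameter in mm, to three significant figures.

d = 68.6 mm

σ_allow = 258/2.3 = 112.2 MPa.
For a solid circular section σ = 32M/(πd³), so d³ = 32M/(π σ_allow) = 32×3550000/(π×112.2) = 322400 mm³.
d = 68.57 mm.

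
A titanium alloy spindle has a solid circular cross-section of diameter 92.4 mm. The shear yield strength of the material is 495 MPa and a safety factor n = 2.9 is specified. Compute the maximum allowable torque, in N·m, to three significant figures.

τ_allow = 495/2.9 = 170.7 MPa.
For a solid shaft T_allow = τ_allow·πd³/16; πd³/16 = π×92.4³/16 = 154900 mm³.
T_allow = 170.7×154900 = 2.644×10^7 N·mm = 26440 N·m.

T_allow = 26400 N·m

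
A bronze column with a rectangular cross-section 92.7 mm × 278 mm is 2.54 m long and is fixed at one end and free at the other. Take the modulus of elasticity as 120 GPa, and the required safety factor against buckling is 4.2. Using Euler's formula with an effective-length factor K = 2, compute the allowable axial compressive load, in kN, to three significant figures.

P_allow = 202 kN

Buckling occurs about the weak axis: I_min = h·b³/12 = 278×92.7³/12 = 1.845×10^7 mm⁴ (b = 92.7 mm is the smaller dimension).
Effective length L_e = KL = 2×2.54 m = 5080 mm.
Euler critical load P_cr = π²EI/L_e² = π²×120000×1.845×10^7/5080² = 846900 N.
P_allow = P_cr/n = 846900/4.2 = 201700 N.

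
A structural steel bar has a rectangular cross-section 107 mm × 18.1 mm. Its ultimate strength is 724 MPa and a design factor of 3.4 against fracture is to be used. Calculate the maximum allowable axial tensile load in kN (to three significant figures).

F_allow = 412 kN

σ_allow = 724/3.4 = 212.9 MPa.
A = 107×18.1 = 1937 mm².
F_allow = σ_allow × A = 212.9×1937 = 412400 N.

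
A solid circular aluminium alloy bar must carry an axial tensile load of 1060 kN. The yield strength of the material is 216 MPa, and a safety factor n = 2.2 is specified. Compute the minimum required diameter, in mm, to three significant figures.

d = 117 mm

Allowable stress σ_allow = 216/2.2 = 98.18 MPa.
Required area A = F/σ_allow = 1060000/98.18 = 10800 mm².
A = πd²/4 → d = √(4A/π) = 117.2 mm.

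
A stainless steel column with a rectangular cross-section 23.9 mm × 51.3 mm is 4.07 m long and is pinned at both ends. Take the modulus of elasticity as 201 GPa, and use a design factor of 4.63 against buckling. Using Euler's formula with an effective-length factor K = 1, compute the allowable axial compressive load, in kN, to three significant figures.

Buckling occurs about the weak axis: I_min = h·b³/12 = 51.3×23.9³/12 = 58360 mm⁴ (b = 23.9 mm is the smaller dimension).
Effective length L_e = KL = 1×4.07 m = 4070 mm.
Euler critical load P_cr = π²EI/L_e² = π²×201000×58360/4070² = 6989 N.
P_allow = P_cr/n = 6989/4.63 = 1510 N.

P_allow = 1.51 kN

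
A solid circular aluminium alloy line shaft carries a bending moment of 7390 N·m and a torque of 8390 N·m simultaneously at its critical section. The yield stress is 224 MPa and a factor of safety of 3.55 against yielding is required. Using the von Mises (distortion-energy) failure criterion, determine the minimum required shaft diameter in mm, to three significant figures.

σ_allow = σ_y/n = 224/3.55 = 63.10 MPa.
For a solid shaft σ_b = 32M/(πd³) and τ = 16T/(πd³), so the von Mises stress is σ' = (16/πd³)·√(4M²+3T²).
√(4M²+3T²) = √(4×(7.390×10^6)² + 3×(8.390×10^6)²) = 2.073×10^7 N·mm.
d³ = 16×2.073×10^7/(π×63.10) = 1.673×10^6 mm³.
d = 118.7 mm.

d = 119 mm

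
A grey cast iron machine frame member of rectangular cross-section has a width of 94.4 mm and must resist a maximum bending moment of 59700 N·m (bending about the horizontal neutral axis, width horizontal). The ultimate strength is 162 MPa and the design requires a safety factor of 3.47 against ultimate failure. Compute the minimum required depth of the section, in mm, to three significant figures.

h = 285 mm

σ_allow = 162/3.47 = 46.69 MPa.
For a rectangular section σ = 6M/(bh²), so h² = 6M/(b σ_allow) = 6×5.9700×10^7/(94.4×46.69) = 81280 mm².
h = 285.1 mm.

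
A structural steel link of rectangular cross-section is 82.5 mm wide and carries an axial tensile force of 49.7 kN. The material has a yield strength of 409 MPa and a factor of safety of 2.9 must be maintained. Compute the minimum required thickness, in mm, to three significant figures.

t = 4.27 mm

σ_allow = 409/2.9 = 141.0 MPa.
Required area A = F/σ_allow = 49700/141.0 = 352.4 mm².
t = A/w = 352.4/82.5 = 4.271 mm.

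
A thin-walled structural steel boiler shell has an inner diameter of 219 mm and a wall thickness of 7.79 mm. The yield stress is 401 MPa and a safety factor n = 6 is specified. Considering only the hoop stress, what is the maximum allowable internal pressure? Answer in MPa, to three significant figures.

p_allow = 4.75 MPa

σ_allow = 401/6 = 66.83 MPa.
σ_h = pD/(2t) → p_allow = 2σ_allow t/D = 2×66.83×7.79/219 = 4.755 MPa.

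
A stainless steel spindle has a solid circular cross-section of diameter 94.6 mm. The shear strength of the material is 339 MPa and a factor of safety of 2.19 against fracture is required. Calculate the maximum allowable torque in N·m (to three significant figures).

T_allow = 25700 N·m

τ_allow = 339/2.19 = 154.8 MPa.
For a solid shaft T_allow = τ_allow·πd³/16; πd³/16 = π×94.6³/16 = 166200 mm³.
T_allow = 154.8×166200 = 2.573×10^7 N·mm = 25730 N·m.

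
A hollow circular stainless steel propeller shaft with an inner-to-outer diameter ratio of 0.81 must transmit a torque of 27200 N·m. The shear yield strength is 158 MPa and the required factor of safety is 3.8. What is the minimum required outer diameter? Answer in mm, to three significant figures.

d_o = 180 mm

τ_allow = 158/3.8 = 41.58 MPa.
For a hollow shaft τ = 16T/[πd_o³(1−k⁴)] with k = 0.81, so 1−k⁴ = 0.5695.
d_o³ = 16T/[π τ_allow (1−k⁴)] = 16×2.7200×10^7/(π×41.58×0.5695) = 5.850×10^6 mm³.
d_o = 180.2 mm.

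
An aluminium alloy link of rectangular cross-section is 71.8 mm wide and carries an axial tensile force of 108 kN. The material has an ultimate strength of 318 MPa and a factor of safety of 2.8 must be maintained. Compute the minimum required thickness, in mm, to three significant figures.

σ_allow = 318/2.8 = 113.6 MPa.
Required area A = F/σ_allow = 108000/113.6 = 950.9 mm².
t = A/w = 950.9/71.8 = 13.24 mm.

t = 13.2 mm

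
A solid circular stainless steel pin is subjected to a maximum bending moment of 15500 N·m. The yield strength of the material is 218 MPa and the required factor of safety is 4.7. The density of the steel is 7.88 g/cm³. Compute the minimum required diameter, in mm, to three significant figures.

σ_allow = 218/4.7 = 46.38 MPa.
For a solid circular section σ = 32M/(πd³), so d³ = 32M/(π σ_allow) = 32×1.5500×10^7/(π×46.38) = 3.404×10^6 mm³.
d = 150.4 mm.

d = 150 mm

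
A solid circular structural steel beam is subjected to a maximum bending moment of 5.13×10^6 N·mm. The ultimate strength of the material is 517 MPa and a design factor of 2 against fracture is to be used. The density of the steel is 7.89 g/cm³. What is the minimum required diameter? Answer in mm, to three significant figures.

d = 58.7 mm

σ_allow = 517/2 = 258.5 MPa.
For a solid circular section σ = 32M/(πd³), so d³ = 32M/(π σ_allow) = 32×5130000/(π×258.5) = 202100 mm³.
d = 58.69 mm.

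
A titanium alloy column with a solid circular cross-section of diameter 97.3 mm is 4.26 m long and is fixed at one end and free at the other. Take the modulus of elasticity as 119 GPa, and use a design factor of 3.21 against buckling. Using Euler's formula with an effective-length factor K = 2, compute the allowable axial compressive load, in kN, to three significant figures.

I = πd⁴/64 = π×97.3⁴/64 = 4.400×10^6 mm⁴.
Effective length L_e = KL = 2×4.26 m = 8520 mm.
Euler critical load P_cr = π²EI/L_e² = π²×119000×4.400×10^6/8520² = 71190 N.
P_allow = P_cr/n = 71190/3.21 = 22180 N.

P_allow = 22.2 kN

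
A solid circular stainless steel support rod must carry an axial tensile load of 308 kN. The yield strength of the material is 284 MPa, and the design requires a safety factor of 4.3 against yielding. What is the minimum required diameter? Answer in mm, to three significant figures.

Allowable stress σ_allow = 284/4.3 = 66.05 MPa.
Required area A = F/σ_allow = 308000/66.05 = 4663 mm².
A = πd²/4 → d = √(4A/π) = 77.06 mm.

d = 77.1 mm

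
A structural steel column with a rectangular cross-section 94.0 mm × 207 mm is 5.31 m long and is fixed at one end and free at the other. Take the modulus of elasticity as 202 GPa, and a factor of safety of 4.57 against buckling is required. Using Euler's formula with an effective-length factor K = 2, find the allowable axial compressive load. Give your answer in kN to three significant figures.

P_allow = 55.4 kN

Buckling occurs about the weak axis: I_min = h·b³/12 = 207×94.0³/12 = 1.433×10^7 mm⁴ (b = 94.0 mm is the smaller dimension).
Effective length L_e = KL = 2×5.31 m = 10620 mm.
Euler critical load P_cr = π²EI/L_e² = π²×202000×1.433×10^7/10620² = 253300 N.
P_allow = P_cr/n = 253300/4.57 = 55420 N.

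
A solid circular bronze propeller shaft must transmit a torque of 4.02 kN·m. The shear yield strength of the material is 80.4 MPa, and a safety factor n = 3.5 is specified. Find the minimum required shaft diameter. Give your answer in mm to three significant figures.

Allowable shear stress τ_allow = 80.4/3.5 = 22.97 MPa.
For a solid shaft τ = 16T/(πd³), so d³ = 16T/(π τ_allow) = 16×4020000/(π×22.97) = 891300 mm³.
d = (891300)^(1/3) = 96.24 mm.

d = 96.2 mm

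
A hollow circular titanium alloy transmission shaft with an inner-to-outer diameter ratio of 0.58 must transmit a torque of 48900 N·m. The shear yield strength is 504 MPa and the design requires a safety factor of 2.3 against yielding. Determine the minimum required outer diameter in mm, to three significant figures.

τ_allow = 504/2.3 = 219.1 MPa.
For a hollow shaft τ = 16T/[πd_o³(1−k⁴)] with k = 0.58, so 1−k⁴ = 0.8868.
d_o³ = 16T/[π τ_allow (1−k⁴)] = 16×4.8900×10^7/(π×219.1×0.8868) = 1.282×10^6 mm³.
d_o = 108.6 mm.

d_o = 109 mm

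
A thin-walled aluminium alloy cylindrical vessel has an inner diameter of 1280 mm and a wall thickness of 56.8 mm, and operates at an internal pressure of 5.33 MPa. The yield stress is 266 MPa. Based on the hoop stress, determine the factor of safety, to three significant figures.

n = 4.43

σ_h = pD/(2t) = 5.33×1280/(2×56.8) = 60.06 MPa.
n = 266/60.06 = 4.429.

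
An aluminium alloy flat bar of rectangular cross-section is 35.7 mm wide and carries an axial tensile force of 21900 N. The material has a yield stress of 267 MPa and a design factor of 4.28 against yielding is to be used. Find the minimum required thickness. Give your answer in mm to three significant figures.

t = 9.83 mm

σ_allow = 267/4.28 = 62.38 MPa.
Required area A = F/σ_allow = 21900/62.38 = 351.1 mm².
t = A/w = 351.1/35.7 = 9.834 mm.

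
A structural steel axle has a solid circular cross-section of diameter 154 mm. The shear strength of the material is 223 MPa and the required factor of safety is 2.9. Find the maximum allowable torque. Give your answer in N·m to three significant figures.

τ_allow = 223/2.9 = 76.90 MPa.
For a solid shaft T_allow = τ_allow·πd³/16; πd³/16 = π×154³/16 = 717100 mm³.
T_allow = 76.90×717100 = 5.514×10^7 N·mm = 55140 N·m.

T_allow = 55100 N·m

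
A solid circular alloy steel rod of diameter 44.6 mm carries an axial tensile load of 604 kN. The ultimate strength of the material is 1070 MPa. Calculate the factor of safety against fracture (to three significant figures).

A = πd²/4 = 1562 mm².
σ = F/A = 604000/1562 = 386.6 MPa.
n = 1070/386.6 = 2.768.

n = 2.77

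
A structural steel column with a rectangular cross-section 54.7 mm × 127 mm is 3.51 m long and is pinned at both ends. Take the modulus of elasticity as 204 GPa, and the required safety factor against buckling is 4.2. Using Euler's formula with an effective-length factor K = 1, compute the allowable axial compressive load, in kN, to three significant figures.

Buckling occurs about the weak axis: I_min = h·b³/12 = 127×54.7³/12 = 1.732×10^6 mm⁴ (b = 54.7 mm is the smaller dimension).
Effective length L_e = KL = 1×3.51 m = 3510 mm.
Euler critical load P_cr = π²EI/L_e² = π²×204000×1.732×10^6/3510² = 283100 N.
P_allow = P_cr/n = 283100/4.2 = 67400 N.

P_allow = 67.4 kN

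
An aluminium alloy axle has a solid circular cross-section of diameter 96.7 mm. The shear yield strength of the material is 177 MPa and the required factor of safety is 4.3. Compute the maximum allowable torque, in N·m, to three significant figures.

T_allow = 7310 N·m

τ_allow = 177/4.3 = 41.16 MPa.
For a solid shaft T_allow = τ_allow·πd³/16; πd³/16 = π×96.7³/16 = 177500 mm³.
T_allow = 41.16×177500 = 7.308×10^6 N·mm = 7308 N·m.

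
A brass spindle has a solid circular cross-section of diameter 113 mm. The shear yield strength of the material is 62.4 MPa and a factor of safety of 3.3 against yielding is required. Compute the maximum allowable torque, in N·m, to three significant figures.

T_allow = 5360 N·m

τ_allow = 62.4/3.3 = 18.91 MPa.
For a solid shaft T_allow = τ_allow·πd³/16; πd³/16 = π×113³/16 = 283300 mm³.
T_allow = 18.91×283300 = 5.357×10^6 N·mm = 5357 N·m.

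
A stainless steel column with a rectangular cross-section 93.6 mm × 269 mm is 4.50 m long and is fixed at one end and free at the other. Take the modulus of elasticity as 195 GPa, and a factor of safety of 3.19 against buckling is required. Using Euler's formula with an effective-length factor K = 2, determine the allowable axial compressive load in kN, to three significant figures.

P_allow = 137 kN

Buckling occurs about the weak axis: I_min = h·b³/12 = 269×93.6³/12 = 1.838×10^7 mm⁴ (b = 93.6 mm is the smaller dimension).
Effective length L_e = KL = 2×4.50 m = 9000 mm.
Euler critical load P_cr = π²EI/L_e² = π²×195000×1.838×10^7/9000² = 436800 N.
P_allow = P_cr/n = 436800/3.19 = 136900 N.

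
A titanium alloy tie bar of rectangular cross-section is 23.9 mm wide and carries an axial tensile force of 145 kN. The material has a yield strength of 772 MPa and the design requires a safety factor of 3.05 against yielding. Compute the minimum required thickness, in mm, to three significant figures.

σ_allow = 772/3.05 = 253.1 MPa.
Required area A = F/σ_allow = 145000/253.1 = 572.9 mm².
t = A/w = 572.9/23.9 = 23.97 mm.

t = 24.0 mm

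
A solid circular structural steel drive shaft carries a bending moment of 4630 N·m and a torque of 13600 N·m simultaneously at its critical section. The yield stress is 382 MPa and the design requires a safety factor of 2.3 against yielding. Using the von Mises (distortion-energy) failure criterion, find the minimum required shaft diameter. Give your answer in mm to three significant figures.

σ_allow = σ_y/n = 382/2.3 = 166.1 MPa.
For a solid shaft σ_b = 32M/(πd³) and τ = 16T/(πd³), so the von Mises stress is σ' = (16/πd³)·√(4M²+3T²).
√(4M²+3T²) = √(4×(4.630×10^6)² + 3×(1.360×10^7)²) = 2.531×10^7 N·mm.
d³ = 16×2.531×10^7/(π×166.1) = 776100 mm³.
d = 91.90 mm.

d = 91.9 mm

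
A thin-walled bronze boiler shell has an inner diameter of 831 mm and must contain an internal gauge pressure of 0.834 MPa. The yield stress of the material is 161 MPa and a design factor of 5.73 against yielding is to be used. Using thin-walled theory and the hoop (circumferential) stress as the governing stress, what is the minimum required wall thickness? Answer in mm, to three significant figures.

σ_allow = 161/5.73 = 28.10 MPa.
Hoop stress σ_h = pD/(2t), so t = pD/(2σ_allow) = 0.834×831/(2×28.10) = 12.33 mm.

t = 12.3 mm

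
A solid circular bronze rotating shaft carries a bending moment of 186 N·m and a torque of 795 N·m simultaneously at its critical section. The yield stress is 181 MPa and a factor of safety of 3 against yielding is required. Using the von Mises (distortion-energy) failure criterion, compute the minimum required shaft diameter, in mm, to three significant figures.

d = 49.4 mm

σ_allow = σ_y/n = 181/3 = 60.33 MPa.
For a solid shaft σ_b = 32M/(πd³) and τ = 16T/(πd³), so the von Mises stress is σ' = (16/πd³)·√(4M²+3T²).
√(4M²+3T²) = √(4×(186000)² + 3×(795000)²) = 1.426×10^6 N·mm.
d³ = 16×1.426×10^6/(π×60.33) = 120400 mm³.
d = 49.38 mm.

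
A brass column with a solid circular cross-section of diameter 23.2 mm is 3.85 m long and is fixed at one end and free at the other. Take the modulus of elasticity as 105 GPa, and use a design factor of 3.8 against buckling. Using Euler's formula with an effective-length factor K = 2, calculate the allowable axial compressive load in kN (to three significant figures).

I = πd⁴/64 = π×23.2⁴/64 = 14220 mm⁴.
Effective length L_e = KL = 2×3.85 m = 7700 mm.
Euler critical load P_cr = π²EI/L_e² = π²×105000×14220/7700² = 248.6 N.
P_allow = P_cr/n = 248.6/3.8 = 65.41 N.

P_allow = 0.0654 kN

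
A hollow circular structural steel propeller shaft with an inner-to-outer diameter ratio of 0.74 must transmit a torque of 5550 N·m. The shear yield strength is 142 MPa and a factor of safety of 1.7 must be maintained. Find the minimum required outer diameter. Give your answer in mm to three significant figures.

d_o = 78.5 mm

τ_allow = 142/1.7 = 83.53 MPa.
For a hollow shaft τ = 16T/[πd_o³(1−k⁴)] with k = 0.74, so 1−k⁴ = 0.7001.
d_o³ = 16T/[π τ_allow (1−k⁴)] = 16×5550000/(π×83.53×0.7001) = 483300 mm³.
d_o = 78.48 mm.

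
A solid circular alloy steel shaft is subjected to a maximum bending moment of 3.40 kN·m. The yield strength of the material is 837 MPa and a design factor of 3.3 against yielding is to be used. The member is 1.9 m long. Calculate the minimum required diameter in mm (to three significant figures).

d = 51.5 mm

σ_allow = 837/3.3 = 253.6 MPa.
For a solid circular section σ = 32M/(πd³), so d³ = 32M/(π σ_allow) = 32×3400000/(π×253.6) = 136500 mm³.
d = 51.49 mm.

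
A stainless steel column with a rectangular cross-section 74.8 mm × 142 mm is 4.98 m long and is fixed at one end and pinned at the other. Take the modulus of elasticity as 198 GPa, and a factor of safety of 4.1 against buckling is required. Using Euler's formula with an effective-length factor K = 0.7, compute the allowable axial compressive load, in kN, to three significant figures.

P_allow = 194 kN

Buckling occurs about the weak axis: I_min = h·b³/12 = 142×74.8³/12 = 4.952×10^6 mm⁴ (b = 74.8 mm is the smaller dimension).
Effective length L_e = KL = 0.7×4.98 m = 3486 mm.
Euler critical load P_cr = π²EI/L_e² = π²×198000×4.952×10^6/3486² = 796400 N.
P_allow = P_cr/n = 796400/4.1 = 194200 N.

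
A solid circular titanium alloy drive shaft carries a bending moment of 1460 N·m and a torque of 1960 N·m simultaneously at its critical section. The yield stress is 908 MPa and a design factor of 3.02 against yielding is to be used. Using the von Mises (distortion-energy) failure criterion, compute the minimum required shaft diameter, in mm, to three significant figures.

d = 42.3 mm

σ_allow = σ_y/n = 908/3.02 = 300.7 MPa.
For a solid shaft σ_b = 32M/(πd³) and τ = 16T/(πd³), so the von Mises stress is σ' = (16/πd³)·√(4M²+3T²).
√(4M²+3T²) = √(4×(1.460×10^6)² + 3×(1.960×10^6)²) = 4.478×10^6 N·mm.
d³ = 16×4.478×10^6/(π×300.7) = 75850 mm³.
d = 42.33 mm.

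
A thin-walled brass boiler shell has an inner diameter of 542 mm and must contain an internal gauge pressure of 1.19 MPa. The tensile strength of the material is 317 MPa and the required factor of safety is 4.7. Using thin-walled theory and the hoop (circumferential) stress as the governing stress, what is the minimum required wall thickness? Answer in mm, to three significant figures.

σ_allow = 317/4.7 = 67.45 MPa.
Hoop stress σ_h = pD/(2t), so t = pD/(2σ_allow) = 1.19×542/(2×67.45) = 4.781 mm.

t = 4.78 mm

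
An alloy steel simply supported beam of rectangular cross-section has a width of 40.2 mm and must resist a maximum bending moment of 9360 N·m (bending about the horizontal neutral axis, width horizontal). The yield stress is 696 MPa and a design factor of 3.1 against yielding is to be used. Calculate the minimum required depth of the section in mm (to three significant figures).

h = 78.9 mm

σ_allow = 696/3.1 = 224.5 MPa.
For a rectangular section σ = 6M/(bh²), so h² = 6M/(b σ_allow) = 6×9360000/(40.2×224.5) = 6222 mm².
h = 78.88 mm.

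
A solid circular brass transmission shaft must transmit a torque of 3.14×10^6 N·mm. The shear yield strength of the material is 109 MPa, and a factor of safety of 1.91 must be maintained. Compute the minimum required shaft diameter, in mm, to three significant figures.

d = 65.4 mm

Allowable shear stress τ_allow = 109/1.91 = 57.07 MPa.
For a solid shaft τ = 16T/(πd³), so d³ = 16T/(π τ_allow) = 16×3140000/(π×57.07) = 280200 mm³.
d = (280200)^(1/3) = 65.44 mm.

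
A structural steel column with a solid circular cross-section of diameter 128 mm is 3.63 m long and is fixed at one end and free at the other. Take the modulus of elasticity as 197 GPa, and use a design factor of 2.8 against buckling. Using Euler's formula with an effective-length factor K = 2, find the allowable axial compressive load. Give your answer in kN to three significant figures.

I = πd⁴/64 = π×128⁴/64 = 1.318×10^7 mm⁴.
Effective length L_e = KL = 2×3.63 m = 7260 mm.
Euler critical load P_cr = π²EI/L_e² = π²×197000×1.318×10^7/7260² = 486100 N.
P_allow = P_cr/n = 486100/2.8 = 173600 N.

P_allow = 174 kN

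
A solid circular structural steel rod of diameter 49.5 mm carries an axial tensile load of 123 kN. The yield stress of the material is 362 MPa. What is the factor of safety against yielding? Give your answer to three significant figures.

n = 5.66

A = πd²/4 = 1924 mm².
σ = F/A = 123000/1924 = 63.92 MPa.
n = 362/63.92 = 5.664.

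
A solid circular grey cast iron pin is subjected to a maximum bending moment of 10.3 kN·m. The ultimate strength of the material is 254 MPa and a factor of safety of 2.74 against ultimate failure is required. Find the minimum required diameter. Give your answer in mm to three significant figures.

σ_allow = 254/2.74 = 92.70 MPa.
For a solid circular section σ = 32M/(πd³), so d³ = 32M/(π σ_allow) = 32×1.0300×10^7/(π×92.70) = 1.132×10^6 mm³.
d = 104.2 mm.

d = 104 mm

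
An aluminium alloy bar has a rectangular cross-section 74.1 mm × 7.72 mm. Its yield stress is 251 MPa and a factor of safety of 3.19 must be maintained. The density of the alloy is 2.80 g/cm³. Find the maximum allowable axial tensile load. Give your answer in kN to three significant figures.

σ_allow = 251/3.19 = 78.68 MPa.
A = 74.1×7.72 = 572.1 mm².
F_allow = σ_allow × A = 78.68×572.1 = 45010 N.

F_allow = 45.0 kN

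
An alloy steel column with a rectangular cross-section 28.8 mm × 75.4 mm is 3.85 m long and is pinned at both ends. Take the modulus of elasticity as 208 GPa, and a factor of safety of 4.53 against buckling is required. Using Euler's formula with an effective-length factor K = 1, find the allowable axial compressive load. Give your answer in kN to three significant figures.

Buckling occurs about the weak axis: I_min = h·b³/12 = 75.4×28.8³/12 = 150100 mm⁴ (b = 28.8 mm is the smaller dimension).
Effective length L_e = KL = 1×3.85 m = 3850 mm.
Euler critical load P_cr = π²EI/L_e² = π²×208000×150100/3850² = 20790 N.
P_allow = P_cr/n = 20790/4.53 = 4589 N.

P_allow = 4.59 kN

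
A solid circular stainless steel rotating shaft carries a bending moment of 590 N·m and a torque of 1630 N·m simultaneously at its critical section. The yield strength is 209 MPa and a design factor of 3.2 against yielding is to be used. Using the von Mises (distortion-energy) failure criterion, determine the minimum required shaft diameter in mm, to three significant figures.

σ_allow = σ_y/n = 209/3.2 = 65.31 MPa.
For a solid shaft σ_b = 32M/(πd³) and τ = 16T/(πd³), so the von Mises stress is σ' = (16/πd³)·√(4M²+3T²).
√(4M²+3T²) = √(4×(590000)² + 3×(1.630×10^6)²) = 3.060×10^6 N·mm.
d³ = 16×3.060×10^6/(π×65.31) = 238600 mm³.
d = 62.02 mm.

d = 62.0 mm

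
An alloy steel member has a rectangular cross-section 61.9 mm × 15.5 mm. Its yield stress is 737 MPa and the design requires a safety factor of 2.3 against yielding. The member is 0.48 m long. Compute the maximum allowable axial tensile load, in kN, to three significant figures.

F_allow = 307 kN

σ_allow = 737/2.3 = 320.4 MPa.
A = 61.9×15.5 = 959.4 mm².
F_allow = σ_allow × A = 320.4×959.4 = 307400 N.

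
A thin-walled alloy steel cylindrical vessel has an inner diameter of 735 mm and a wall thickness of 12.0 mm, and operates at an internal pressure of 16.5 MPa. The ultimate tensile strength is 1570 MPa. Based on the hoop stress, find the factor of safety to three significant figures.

n = 3.11

σ_h = pD/(2t) = 16.5×735/(2×12.0) = 505.3 MPa.
n = 1570/505.3 = 3.107.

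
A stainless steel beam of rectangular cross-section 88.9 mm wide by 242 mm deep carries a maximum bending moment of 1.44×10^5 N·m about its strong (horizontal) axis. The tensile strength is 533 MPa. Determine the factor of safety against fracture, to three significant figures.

Section modulus S = bh²/6 = 88.9×242²/6 = 867700 mm³.
σ = M/S = 1.4400×10^8/867700 = 166.0 MPa.
n = 533/166.0 = 3.212.

n = 3.21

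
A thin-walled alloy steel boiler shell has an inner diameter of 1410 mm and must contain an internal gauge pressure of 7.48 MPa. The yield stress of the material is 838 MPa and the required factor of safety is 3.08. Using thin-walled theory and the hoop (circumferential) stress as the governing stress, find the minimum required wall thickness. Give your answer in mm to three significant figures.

t = 19.4 mm

σ_allow = 838/3.08 = 272.1 MPa.
Hoop stress σ_h = pD/(2t), so t = pD/(2σ_allow) = 7.48×1410/(2×272.1) = 19.38 mm.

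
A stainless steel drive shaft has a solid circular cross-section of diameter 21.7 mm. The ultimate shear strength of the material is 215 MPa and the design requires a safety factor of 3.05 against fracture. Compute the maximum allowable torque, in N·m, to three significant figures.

T_allow = 141 N·m

τ_allow = 215/3.05 = 70.49 MPa.
For a solid shaft T_allow = τ_allow·πd³/16; πd³/16 = π×21.7³/16 = 2006 mm³.
T_allow = 70.49×2006 = 141400 N·mm = 141.4 N·m.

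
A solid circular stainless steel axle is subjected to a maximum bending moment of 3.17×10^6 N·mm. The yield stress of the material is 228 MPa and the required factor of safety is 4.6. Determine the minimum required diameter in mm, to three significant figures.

d = 86.7 mm

σ_allow = 228/4.6 = 49.57 MPa.
For a solid circular section σ = 32M/(πd³), so d³ = 32M/(π σ_allow) = 32×3170000/(π×49.57) = 651500 mm³.
d = 86.69 mm.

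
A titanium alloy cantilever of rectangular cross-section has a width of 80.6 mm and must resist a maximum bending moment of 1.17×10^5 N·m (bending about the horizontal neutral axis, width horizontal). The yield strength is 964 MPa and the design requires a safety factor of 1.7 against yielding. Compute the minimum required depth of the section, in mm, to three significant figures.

σ_allow = 964/1.7 = 567.1 MPa.
For a rectangular section σ = 6M/(bh²), so h² = 6M/(b σ_allow) = 6×1.1700×10^8/(80.6×567.1) = 15360 mm².
h = 123.9 mm.

h = 124 mm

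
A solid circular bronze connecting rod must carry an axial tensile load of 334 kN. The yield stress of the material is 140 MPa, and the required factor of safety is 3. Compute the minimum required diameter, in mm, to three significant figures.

Allowable stress σ_allow = 140/3 = 46.67 MPa.
Required area A = F/σ_allow = 334000/46.67 = 7157 mm².
A = πd²/4 → d = √(4A/π) = 95.46 mm.

d = 95.5 mm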